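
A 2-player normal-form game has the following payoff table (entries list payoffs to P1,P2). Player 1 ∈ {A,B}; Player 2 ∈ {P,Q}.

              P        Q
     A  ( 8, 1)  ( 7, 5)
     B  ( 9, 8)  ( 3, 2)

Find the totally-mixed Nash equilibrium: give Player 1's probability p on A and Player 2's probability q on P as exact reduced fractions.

P1 indiff ⇒ q·8+(1-q)·7 = q·9+(1-q)·3 ⇒ q(-1) = (1-q)(-4) ⇒ q = 4/5
P2 indiff ⇒ p·1+(1-p)·8 = p·5+(1-p)·2 ⇒ p(-4) = (1-p)(-6) ⇒ p = 3/5

(p,q) = (3/5, 4/5)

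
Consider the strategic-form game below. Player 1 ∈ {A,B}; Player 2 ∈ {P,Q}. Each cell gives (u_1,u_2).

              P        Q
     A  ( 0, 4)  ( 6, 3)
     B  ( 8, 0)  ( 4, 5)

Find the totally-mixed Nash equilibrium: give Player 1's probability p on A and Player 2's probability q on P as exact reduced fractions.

P1 indiff ⇒ q·0+(1-q)·6 = q·8+(1-q)·4 ⇒ q(-8) = (1-q)(-2) ⇒ q = 1/5
P2 indiff ⇒ p·4+(1-p)·0 = p·3+(1-p)·5 ⇒ p(1) = (1-p)(5) ⇒ p = 5/6

(p,q) = (5/6, 1/5)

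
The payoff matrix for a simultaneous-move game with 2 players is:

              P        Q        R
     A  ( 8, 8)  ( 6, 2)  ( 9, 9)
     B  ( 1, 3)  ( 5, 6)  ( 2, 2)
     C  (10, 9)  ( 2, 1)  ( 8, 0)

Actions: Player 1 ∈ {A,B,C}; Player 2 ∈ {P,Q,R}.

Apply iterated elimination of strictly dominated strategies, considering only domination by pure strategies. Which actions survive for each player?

P1 drop B (A beats it: P:8>1 Q:6>5 R:9>2)
P2 drop Q (P beats it: A:8>2 C:9>1)
P1→{A,C} P2→{P,R}

Survivors P1:{A,C} P2:{P,R}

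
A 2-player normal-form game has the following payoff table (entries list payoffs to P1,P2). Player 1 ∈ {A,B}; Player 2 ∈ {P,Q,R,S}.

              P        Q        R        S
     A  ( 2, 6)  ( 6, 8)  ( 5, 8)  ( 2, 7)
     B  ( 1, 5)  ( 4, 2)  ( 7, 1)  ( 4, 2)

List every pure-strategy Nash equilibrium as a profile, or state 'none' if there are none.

(A,P): not NE [P2→R gives 8>6]
(A,Q): NE
(A,R): not NE [P1→B gives 7>5]
(A,S): not NE [P1→B gives 4>2; P2→R gives 8>7]
(B,P): not NE [P1→A gives 2>1]
(B,Q): not NE [P1→A gives 6>4; P2→P gives 5>2]
(B,R): not NE [P2→P gives 5>1]
(B,S): not NE [P2→P gives 5>2]

NE set: (A,Q)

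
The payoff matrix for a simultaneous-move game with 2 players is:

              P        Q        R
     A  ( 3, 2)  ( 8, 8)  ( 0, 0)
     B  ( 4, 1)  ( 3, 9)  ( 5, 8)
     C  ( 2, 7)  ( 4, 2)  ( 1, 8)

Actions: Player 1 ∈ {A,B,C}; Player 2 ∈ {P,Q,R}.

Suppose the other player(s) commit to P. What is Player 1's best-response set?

u_1(A vs P) = 3
u_1(B vs P) = 4
u_1(C vs P) = 2
max payoff 4 at {B}

P1 best: {B}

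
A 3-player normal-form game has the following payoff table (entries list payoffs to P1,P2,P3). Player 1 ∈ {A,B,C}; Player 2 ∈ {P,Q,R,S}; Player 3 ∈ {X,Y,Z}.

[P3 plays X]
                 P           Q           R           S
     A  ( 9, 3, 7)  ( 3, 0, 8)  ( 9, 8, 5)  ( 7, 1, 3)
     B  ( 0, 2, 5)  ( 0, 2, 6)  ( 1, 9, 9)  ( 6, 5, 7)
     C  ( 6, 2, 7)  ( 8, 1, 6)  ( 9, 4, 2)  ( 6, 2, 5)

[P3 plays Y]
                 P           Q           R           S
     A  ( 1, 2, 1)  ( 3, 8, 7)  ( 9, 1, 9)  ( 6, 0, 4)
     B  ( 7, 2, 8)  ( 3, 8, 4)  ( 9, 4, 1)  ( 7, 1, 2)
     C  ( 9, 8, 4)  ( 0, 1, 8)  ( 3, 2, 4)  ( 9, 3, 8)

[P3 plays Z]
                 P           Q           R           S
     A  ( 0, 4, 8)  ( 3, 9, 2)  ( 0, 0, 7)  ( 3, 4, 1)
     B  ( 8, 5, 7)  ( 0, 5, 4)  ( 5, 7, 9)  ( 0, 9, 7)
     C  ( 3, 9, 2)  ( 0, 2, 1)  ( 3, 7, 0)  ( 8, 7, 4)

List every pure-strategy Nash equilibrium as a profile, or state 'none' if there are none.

(A,P,X): not NE [P2→R gives 8>3; P3→Z gives 8>7]
(A,P,Y): not NE [P1→C gives 9>1; P2→Q gives 8>2; P3→Z gives 8>1]
(A,P,Z): not NE [P1→B gives 8>0; P2→Q gives 9>4]
(A,Q,X): not NE [P1→C gives 8>3; P2→R gives 8>0]
(A,Q,Y): not NE [P3→X gives 8>7]
(A,Q,Z): not NE [P3→X gives 8>2]
(A,R,X): not NE [P3→Y gives 9>5]
(A,R,Y): not NE [P2→Q gives 8>1]
(A,R,Z): not NE [P1→B gives 5>0; P2→Q gives 9>0; P3→Y gives 9>7]
(A,S,X): not NE [P2→R gives 8>1; P3→Y gives 4>3]
(A,S,Y): not NE [P1→C gives 9>6; P2→Q gives 8>0]
(A,S,Z): not NE [P1→C gives 8>3; P2→Q gives 9>4; P3→Y gives 4>1]
(B,P,X): not NE [P1→A gives 9>0; P2→R gives 9>2; P3→Y gives 8>5]
(B,P,Y): not NE [P1→C gives 9>7; P2→Q gives 8>2]
(B,P,Z): not NE [P2→S gives 9>5; P3→Y gives 8>7]
(B,Q,X): not NE [P1→C gives 8>0; P2→R gives 9>2]
(B,Q,Y): not NE [P3→X gives 6>4]
(B,Q,Z): not NE [P1→A gives 3>0; P2→S gives 9>5; P3→X gives 6>4]
(B,R,X): not NE [P1→C gives 9>1]
(B,R,Y): not NE [P2→Q gives 8>4; P3→Z gives 9>1]
(B,R,Z): not NE [P2→S gives 9>7]
(B,S,X): not NE [P1→A gives 7>6; P2→R gives 9>5]
(B,S,Y): not NE [P1→C gives 9>7; P2→Q gives 8>1; P3→Z gives 7>2]
(B,S,Z): not NE [P1→C gives 8>0]
(C,P,X): not NE [P1→A gives 9>6; P2→R gives 4>2]
(C,P,Y): not NE [P3→X gives 7>4]
(C,P,Z): not NE [P1→B gives 8>3; P3→X gives 7>2]
(C,Q,X): not NE [P2→R gives 4>1; P3→Y gives 8>6]
(C,Q,Y): not NE [P1→B gives 3>0; P2→P gives 8>1]
(C,Q,Z): not NE [P1→A gives 3>0; P2→P gives 9>2; P3→Y gives 8>1]
(C,R,X): not NE [P3→Y gives 4>2]
(C,R,Y): not NE [P1→B gives 9>3; P2→P gives 8>2]
(C,R,Z): not NE [P1→B gives 5>3; P2→P gives 9>7; P3→Y gives 4>0]
(C,S,X): not NE [P1→A gives 7>6; P2→R gives 4>2; P3→Y gives 8>5]
(C,S,Y): not NE [P2→P gives 8>3]
(C,S,Z): not NE [P2→P gives 9>7; P3→Y gives 8>4]

No pure NE.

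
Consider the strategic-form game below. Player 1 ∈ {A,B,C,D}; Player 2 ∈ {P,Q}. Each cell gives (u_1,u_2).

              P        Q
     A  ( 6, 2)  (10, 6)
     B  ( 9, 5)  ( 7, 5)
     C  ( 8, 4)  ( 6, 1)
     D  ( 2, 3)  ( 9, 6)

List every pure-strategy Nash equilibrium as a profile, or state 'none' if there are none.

PSNE = {(A,Q), (B,P)}

(A,P): not NE [P1→B gives 9>6; P2→Q gives 6>2]
(A,Q): NE
(B,P): NE
(B,Q): not NE [P1→A gives 10>7]
(C,P): not NE [P1→B gives 9>8]
(C,Q): not NE [P1→A gives 10>6; P2→P gives 4>1]
(D,P): not NE [P1→B gives 9>2; P2→Q gives 6>3]
(D,Q): not NE [P1→A gives 10>9]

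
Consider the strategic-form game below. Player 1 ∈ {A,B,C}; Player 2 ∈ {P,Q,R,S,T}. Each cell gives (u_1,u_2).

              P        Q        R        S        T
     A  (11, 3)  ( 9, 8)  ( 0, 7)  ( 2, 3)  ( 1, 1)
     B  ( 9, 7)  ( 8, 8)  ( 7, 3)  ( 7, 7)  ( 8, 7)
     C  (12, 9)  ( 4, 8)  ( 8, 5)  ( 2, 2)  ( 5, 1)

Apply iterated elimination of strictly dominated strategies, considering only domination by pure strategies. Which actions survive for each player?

Remaining: P1:{A,C} P2:{P,Q}

P2 drop R (Q beats it: A:8>7 B:8>3 C:8>5)
P2 drop S (Q beats it: A:8>3 B:8>7 C:8>2)
P2 drop T (Q beats it: A:8>1 B:8>7 C:8>1)
P1 drop B (A beats it: P:11>9 Q:9>8)
P1→{A,C} P2→{P,Q}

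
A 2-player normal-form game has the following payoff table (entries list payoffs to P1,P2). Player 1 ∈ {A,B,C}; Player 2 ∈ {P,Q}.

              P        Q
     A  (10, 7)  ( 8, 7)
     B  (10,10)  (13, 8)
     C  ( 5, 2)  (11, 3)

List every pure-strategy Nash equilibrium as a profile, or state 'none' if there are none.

(A,P): NE
(A,Q): not NE [P1→B gives 13>8]
(B,P): NE
(B,Q): not NE [P2→P gives 10>8]
(C,P): not NE [P1→B gives 10>5; P2→Q gives 3>2]
(C,Q): not NE [P1→B gives 13>11]

NE set: (A,P), (B,P)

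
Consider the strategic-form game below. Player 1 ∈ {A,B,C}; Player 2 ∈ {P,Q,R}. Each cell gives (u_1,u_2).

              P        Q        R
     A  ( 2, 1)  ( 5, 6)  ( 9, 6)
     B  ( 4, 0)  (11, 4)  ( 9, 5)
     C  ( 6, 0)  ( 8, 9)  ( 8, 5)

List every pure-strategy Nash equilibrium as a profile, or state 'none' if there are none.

NE set: (A,R), (B,R)

(A,P): not NE [P1→C gives 6>2; P2→R gives 6>1]
(A,Q): not NE [P1→B gives 11>5]
(A,R): NE
(B,P): not NE [P1→C gives 6>4; P2→R gives 5>0]
(B,Q): not NE [P2→R gives 5>4]
(B,R): NE
(C,P): not NE [P2→Q gives 9>0]
(C,Q): not NE [P1→B gives 11>8]
(C,R): not NE [P1→B gives 9>8; P2→Q gives 9>5]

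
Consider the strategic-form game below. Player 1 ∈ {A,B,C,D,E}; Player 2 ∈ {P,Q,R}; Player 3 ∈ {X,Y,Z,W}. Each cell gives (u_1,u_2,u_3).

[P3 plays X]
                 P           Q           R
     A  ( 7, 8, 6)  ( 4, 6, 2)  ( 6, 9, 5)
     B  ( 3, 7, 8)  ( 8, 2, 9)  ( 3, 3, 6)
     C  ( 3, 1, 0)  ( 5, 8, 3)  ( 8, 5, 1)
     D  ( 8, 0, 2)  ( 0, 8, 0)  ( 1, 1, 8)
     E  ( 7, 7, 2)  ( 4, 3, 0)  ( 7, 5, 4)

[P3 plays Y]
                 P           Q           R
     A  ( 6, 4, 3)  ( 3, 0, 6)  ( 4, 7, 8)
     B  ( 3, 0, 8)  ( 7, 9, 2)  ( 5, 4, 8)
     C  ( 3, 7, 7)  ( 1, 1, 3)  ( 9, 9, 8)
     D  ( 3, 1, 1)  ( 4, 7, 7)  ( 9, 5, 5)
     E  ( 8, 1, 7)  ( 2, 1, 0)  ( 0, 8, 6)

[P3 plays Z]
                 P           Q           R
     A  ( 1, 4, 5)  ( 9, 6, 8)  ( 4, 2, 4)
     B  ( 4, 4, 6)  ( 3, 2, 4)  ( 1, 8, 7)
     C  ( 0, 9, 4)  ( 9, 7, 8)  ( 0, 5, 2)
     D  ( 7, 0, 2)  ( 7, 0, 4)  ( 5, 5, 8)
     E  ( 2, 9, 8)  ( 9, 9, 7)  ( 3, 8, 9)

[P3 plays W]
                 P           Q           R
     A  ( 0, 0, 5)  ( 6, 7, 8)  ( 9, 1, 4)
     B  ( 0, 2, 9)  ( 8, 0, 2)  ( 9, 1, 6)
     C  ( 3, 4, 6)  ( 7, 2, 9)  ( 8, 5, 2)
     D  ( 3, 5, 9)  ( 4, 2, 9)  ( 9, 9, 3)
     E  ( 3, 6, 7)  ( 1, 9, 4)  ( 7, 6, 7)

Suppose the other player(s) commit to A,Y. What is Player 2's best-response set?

argmax u_2 = {R}

u_2(P vs A,Y) = 4
u_2(Q vs A,Y) = 0
u_2(R vs A,Y) = 7
max payoff 7 at {R}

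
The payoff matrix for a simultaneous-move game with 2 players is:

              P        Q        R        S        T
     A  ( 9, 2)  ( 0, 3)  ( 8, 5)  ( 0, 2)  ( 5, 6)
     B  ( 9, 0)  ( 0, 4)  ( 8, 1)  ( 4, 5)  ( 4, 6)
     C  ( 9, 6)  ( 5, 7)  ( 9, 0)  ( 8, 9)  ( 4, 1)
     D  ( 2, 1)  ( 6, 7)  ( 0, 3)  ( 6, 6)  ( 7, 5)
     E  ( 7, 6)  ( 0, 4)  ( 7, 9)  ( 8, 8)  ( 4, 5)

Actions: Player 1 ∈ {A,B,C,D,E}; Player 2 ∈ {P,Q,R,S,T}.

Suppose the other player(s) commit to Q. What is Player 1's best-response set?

u_1(A vs Q) = 0
u_1(B vs Q) = 0
u_1(C vs Q) = 5
u_1(D vs Q) = 6
u_1(E vs Q) = 0
max payoff 6 at {D}

BR_1 = {D}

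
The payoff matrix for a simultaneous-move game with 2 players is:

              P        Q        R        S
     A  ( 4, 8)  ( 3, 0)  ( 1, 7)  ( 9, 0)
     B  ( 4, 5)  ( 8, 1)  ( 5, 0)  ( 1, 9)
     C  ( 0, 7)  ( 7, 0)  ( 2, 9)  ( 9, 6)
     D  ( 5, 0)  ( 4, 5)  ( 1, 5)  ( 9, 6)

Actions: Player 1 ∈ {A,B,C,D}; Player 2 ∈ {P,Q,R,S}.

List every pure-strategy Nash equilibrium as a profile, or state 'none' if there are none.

PSNE = {(D,S)}

(A,P): not NE [P1→D gives 5>4]
(A,Q): not NE [P1→B gives 8>3; P2→P gives 8>0]
(A,R): not NE [P1→B gives 5>1; P2→P gives 8>7]
(A,S): not NE [P2→P gives 8>0]
(B,P): not NE [P1→D gives 5>4; P2→S gives 9>5]
(B,Q): not NE [P2→S gives 9>1]
(B,R): not NE [P2→S gives 9>0]
(B,S): not NE [P1→D gives 9>1]
(C,P): not NE [P1→D gives 5>0; P2→R gives 9>7]
(C,Q): not NE [P1→B gives 8>7; P2→R gives 9>0]
(C,R): not NE [P1→B gives 5>2]
(C,S): not NE [P2→R gives 9>6]
(D,P): not NE [P2→S gives 6>0]
(D,Q): not NE [P1→B gives 8>4; P2→S gives 6>5]
(D,R): not NE [P1→B gives 5>1; P2→S gives 6>5]
(D,S): NE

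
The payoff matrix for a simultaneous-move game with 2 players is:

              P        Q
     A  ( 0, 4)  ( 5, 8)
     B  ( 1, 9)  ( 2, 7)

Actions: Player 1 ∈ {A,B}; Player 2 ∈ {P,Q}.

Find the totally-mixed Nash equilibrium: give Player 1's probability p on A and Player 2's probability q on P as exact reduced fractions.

P1 indiff ⇒ q·0+(1-q)·5 = q·1+(1-q)·2 ⇒ q(-1) = (1-q)(-3) ⇒ q = 3/4
P2 indiff ⇒ p·4+(1-p)·9 = p·8+(1-p)·7 ⇒ p(-4) = (1-p)(-2) ⇒ p = 1/3

p=1/3, q=3/4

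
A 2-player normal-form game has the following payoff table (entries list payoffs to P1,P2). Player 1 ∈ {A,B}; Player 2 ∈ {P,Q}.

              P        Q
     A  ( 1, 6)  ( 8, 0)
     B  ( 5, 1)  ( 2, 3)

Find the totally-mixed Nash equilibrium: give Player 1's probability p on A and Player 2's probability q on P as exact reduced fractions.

(p,q) = (1/4, 3/5)

P1 indiff ⇒ q·1+(1-q)·8 = q·5+(1-q)·2 ⇒ q(-4) = (1-q)(-6) ⇒ q = 3/5
P2 indiff ⇒ p·6+(1-p)·1 = p·0+(1-p)·3 ⇒ p(6) = (1-p)(2) ⇒ p = 1/4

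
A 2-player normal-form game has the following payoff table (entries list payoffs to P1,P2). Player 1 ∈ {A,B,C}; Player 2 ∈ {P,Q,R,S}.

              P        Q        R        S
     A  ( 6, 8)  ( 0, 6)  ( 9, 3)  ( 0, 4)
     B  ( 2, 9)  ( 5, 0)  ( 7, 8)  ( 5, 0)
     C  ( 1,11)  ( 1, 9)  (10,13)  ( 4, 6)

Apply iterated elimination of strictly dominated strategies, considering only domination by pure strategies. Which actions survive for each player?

P2 drop Q (P beats it: A:8>6 B:9>0 C:11>9)
P2 drop S (P beats it: A:8>4 B:9>0 C:11>6)
P1 drop B (A beats it: P:6>2 R:9>7)
P1→{A,C} P2→{P,R}

IESDS → P1:{A,C} P2:{P,R}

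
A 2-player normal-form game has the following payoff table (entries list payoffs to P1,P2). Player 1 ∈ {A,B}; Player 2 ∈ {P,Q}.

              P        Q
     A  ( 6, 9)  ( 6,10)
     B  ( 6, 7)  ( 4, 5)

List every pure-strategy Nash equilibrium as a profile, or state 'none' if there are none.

(A,P): not NE [P2→Q gives 10>9]
(A,Q): NE
(B,P): NE
(B,Q): not NE [P1→A gives 6>4; P2→P gives 7>5]

PSNE = {(A,Q), (B,P)}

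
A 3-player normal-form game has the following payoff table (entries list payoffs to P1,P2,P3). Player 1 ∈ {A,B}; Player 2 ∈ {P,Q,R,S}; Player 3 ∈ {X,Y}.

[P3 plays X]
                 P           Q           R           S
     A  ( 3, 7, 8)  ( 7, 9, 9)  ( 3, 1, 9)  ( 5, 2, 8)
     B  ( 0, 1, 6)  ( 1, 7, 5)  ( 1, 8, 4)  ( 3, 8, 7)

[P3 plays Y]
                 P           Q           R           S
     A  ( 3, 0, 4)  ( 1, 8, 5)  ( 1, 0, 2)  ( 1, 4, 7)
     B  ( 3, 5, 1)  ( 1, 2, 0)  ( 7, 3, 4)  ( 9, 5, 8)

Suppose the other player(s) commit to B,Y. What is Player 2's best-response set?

u_2(P vs B,Y) = 5
u_2(Q vs B,Y) = 2
u_2(R vs B,Y) = 3
u_2(S vs B,Y) = 5
max payoff 5 at {P,S}

P2 best: {P,S}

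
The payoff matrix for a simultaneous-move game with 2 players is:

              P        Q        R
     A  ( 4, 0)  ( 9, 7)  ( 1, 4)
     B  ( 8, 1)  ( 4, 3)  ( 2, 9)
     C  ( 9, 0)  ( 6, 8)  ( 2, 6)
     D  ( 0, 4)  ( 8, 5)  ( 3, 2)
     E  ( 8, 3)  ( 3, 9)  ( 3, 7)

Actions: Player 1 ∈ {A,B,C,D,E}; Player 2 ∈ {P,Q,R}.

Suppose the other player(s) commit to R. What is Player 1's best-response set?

BR_1 = {D,E}

u_1(A vs R) = 1
u_1(B vs R) = 2
u_1(C vs R) = 2
u_1(D vs R) = 3
u_1(E vs R) = 3
max payoff 3 at {D,E}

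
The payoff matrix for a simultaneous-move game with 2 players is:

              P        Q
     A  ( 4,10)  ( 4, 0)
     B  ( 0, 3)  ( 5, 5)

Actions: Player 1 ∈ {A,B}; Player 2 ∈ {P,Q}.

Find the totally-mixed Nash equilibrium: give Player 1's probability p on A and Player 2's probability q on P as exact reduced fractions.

P1 indiff ⇒ q·4+(1-q)·4 = q·0+(1-q)·5 ⇒ q(4) = (1-q)(1) ⇒ q = 1/5
P2 indiff ⇒ p·10+(1-p)·3 = p·0+(1-p)·5 ⇒ p(10) = (1-p)(2) ⇒ p = 1/6

P1 mixes 1/6 on A; P2 mixes 1/5 on P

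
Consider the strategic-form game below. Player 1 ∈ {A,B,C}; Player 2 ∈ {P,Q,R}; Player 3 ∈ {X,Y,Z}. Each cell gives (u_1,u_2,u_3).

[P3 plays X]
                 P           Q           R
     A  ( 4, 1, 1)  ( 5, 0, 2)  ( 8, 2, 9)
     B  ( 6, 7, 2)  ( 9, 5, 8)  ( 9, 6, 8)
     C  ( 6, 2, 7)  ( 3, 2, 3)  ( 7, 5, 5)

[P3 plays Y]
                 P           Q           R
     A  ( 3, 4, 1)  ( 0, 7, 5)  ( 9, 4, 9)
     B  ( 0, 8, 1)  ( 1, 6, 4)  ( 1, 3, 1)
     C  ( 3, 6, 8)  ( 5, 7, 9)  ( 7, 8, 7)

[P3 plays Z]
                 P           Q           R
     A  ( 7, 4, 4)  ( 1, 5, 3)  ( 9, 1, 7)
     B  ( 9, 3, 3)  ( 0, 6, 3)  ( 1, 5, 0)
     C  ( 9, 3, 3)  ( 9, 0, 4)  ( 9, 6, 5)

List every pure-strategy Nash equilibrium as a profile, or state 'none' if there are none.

(A,P,X): not NE [P1→C gives 6>4; P2→R gives 2>1; P3→Z gives 4>1]
(A,P,Y): not NE [P2→Q gives 7>4; P3→Z gives 4>1]
(A,P,Z): not NE [P1→C gives 9>7; P2→Q gives 5>4]
(A,Q,X): not NE [P1→B gives 9>5; P2→R gives 2>0; P3→Y gives 5>2]
(A,Q,Y): not NE [P1→C gives 5>0]
(A,Q,Z): not NE [P1→C gives 9>1; P3→Y gives 5>3]
(A,R,X): not NE [P1→B gives 9>8]
(A,R,Y): not NE [P2→Q gives 7>4]
(A,R,Z): not NE [P2→Q gives 5>1; P3→Y gives 9>7]
(B,P,X): not NE [P3→Z gives 3>2]
(B,P,Y): not NE [P1→C gives 3>0; P3→Z gives 3>1]
(B,P,Z): not NE [P2→Q gives 6>3]
(B,Q,X): not NE [P2→P gives 7>5]
(B,Q,Y): not NE [P1→C gives 5>1; P2→P gives 8>6; P3→X gives 8>4]
(B,Q,Z): not NE [P1→C gives 9>0; P3→X gives 8>3]
(B,R,X): not NE [P2→P gives 7>6]
(B,R,Y): not NE [P1→A gives 9>1; P2→P gives 8>3; P3→X gives 8>1]
(B,R,Z): not NE [P1→C gives 9>1; P2→Q gives 6>5; P3→X gives 8>0]
(C,P,X): not NE [P2→R gives 5>2; P3→Y gives 8>7]
(C,P,Y): not NE [P2→R gives 8>6]
(C,P,Z): not NE [P2→R gives 6>3; P3→Y gives 8>3]
(C,Q,X): not NE [P1→B gives 9>3; P2→R gives 5>2; P3→Y gives 9>3]
(C,Q,Y): not NE [P2→R gives 8>7]
(C,Q,Z): not NE [P2→R gives 6>0; P3→Y gives 9>4]
(C,R,X): not NE [P1→B gives 9>7; P3→Y gives 7>5]
(C,R,Y): not NE [P1→A gives 9>7]
(C,R,Z): not NE [P3→Y gives 7>5]

PSNE: ∅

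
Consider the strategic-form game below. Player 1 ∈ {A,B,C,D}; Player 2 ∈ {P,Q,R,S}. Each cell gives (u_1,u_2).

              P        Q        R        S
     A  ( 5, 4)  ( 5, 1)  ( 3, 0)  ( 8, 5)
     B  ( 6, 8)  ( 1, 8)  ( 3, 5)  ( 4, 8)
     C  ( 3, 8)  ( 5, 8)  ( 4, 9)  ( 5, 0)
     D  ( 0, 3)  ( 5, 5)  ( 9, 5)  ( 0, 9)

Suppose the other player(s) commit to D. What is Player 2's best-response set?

u_2(P vs D) = 3
u_2(Q vs D) = 5
u_2(R vs D) = 5
u_2(S vs D) = 9
max payoff 9 at {S}

BR_2 = {S}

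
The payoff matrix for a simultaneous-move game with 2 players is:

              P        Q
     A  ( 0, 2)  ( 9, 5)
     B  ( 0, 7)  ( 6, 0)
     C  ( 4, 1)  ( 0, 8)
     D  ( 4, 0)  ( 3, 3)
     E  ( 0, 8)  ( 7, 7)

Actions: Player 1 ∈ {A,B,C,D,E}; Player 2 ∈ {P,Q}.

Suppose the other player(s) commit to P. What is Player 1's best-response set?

P1 best: {C,D}

u_1(A vs P) = 0
u_1(B vs P) = 0
u_1(C vs P) = 4
u_1(D vs P) = 4
u_1(E vs P) = 0
max payoff 4 at {C,D}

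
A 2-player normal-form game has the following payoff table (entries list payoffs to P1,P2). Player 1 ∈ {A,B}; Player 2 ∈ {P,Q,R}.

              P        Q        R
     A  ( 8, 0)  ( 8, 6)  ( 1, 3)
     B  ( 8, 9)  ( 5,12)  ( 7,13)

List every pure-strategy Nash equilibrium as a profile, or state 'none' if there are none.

(A,P): not NE [P2→Q gives 6>0]
(A,Q): NE
(A,R): not NE [P1→B gives 7>1; P2→Q gives 6>3]
(B,P): not NE [P2→R gives 13>9]
(B,Q): not NE [P1→A gives 8>5; P2→R gives 13>12]
(B,R): NE

PSNE = {(A,Q), (B,R)}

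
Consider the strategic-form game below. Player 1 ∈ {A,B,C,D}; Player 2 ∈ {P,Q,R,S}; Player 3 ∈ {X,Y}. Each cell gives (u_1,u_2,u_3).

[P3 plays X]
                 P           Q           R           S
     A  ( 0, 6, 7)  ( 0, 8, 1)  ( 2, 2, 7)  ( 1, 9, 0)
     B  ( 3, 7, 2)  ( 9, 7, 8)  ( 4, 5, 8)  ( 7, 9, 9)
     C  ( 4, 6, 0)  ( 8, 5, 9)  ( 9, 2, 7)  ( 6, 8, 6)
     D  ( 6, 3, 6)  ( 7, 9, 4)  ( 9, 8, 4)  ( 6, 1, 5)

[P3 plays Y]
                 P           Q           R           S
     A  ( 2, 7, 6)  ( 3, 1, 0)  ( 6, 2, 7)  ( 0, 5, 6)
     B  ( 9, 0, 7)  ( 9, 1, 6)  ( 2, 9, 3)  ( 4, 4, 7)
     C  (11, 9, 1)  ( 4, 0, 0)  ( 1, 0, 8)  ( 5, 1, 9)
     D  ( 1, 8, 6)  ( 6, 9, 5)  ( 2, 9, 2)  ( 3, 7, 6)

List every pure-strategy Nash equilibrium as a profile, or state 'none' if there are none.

(A,P,X): not NE [P1→D gives 6>0; P2→S gives 9>6]
(A,P,Y): not NE [P1→C gives 11>2; P3→X gives 7>6]
(A,Q,X): not NE [P1→B gives 9>0; P2→S gives 9>8]
(A,Q,Y): not NE [P1→B gives 9>3; P2→P gives 7>1; P3→X gives 1>0]
(A,R,X): not NE [P1→D gives 9>2; P2→S gives 9>2]
(A,R,Y): not NE [P2→P gives 7>2]
(A,S,X): not NE [P1→B gives 7>1; P3→Y gives 6>0]
(A,S,Y): not NE [P1→C gives 5>0; P2→P gives 7>5]
(B,P,X): not NE [P1→D gives 6>3; P2→S gives 9>7; P3→Y gives 7>2]
(B,P,Y): not NE [P1→C gives 11>9; P2→R gives 9>0]
(B,Q,X): not NE [P2→S gives 9>7]
(B,Q,Y): not NE [P2→R gives 9>1; P3→X gives 8>6]
(B,R,X): not NE [P1→D gives 9>4; P2→S gives 9>5]
(B,R,Y): not NE [P1→A gives 6>2; P3→X gives 8>3]
(B,S,X): NE
(B,S,Y): not NE [P1→C gives 5>4; P2→R gives 9>4; P3→X gives 9>7]
(C,P,X): not NE [P1→D gives 6>4; P2→S gives 8>6; P3→Y gives 1>0]
(C,P,Y): NE
(C,Q,X): not NE [P1→B gives 9>8; P2→S gives 8>5]
(C,Q,Y): not NE [P1→B gives 9>4; P2→P gives 9>0; P3→X gives 9>0]
(C,R,X): not NE [P2→S gives 8>2; P3→Y gives 8>7]
(C,R,Y): not NE [P1→A gives 6>1; P2→P gives 9>0]
(C,S,X): not NE [P1→B gives 7>6; P3→Y gives 9>6]
(C,S,Y): not NE [P2→P gives 9>1]
(D,P,X): not NE [P2→Q gives 9>3]
(D,P,Y): not NE [P1→C gives 11>1; P2→R gives 9>8]
(D,Q,X): not NE [P1→B gives 9>7; P3→Y gives 5>4]
(D,Q,Y): not NE [P1→B gives 9>6]
(D,R,X): not NE [P2→Q gives 9>8]
(D,R,Y): not NE [P1→A gives 6>2; P3→X gives 4>2]
(D,S,X): not NE [P1→B gives 7>6; P2→Q gives 9>1; P3→Y gives 6>5]
(D,S,Y): not NE [P1→C gives 5>3; P2→R gives 9>7]

PSNE = {(B,S,X), (C,P,Y)}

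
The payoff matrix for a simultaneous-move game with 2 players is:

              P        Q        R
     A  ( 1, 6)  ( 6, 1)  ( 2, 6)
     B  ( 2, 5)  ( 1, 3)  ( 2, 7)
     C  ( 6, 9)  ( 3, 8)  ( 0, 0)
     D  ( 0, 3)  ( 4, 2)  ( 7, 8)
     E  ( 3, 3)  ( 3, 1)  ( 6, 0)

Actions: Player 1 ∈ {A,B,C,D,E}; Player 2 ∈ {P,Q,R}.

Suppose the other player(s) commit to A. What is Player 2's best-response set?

BR_2 = {P,R}

u_2(P vs A) = 6
u_2(Q vs A) = 1
u_2(R vs A) = 6
max payoff 6 at {P,R}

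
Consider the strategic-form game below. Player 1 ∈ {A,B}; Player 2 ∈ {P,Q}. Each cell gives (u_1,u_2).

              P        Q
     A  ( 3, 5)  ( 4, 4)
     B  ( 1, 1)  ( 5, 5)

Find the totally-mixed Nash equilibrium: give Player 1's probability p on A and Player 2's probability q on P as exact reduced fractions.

P1 indiff ⇒ q·3+(1-q)·4 = q·1+(1-q)·5 ⇒ q(2) = (1-q)(1) ⇒ q = 1/3
P2 indiff ⇒ p·5+(1-p)·1 = p·4+(1-p)·5 ⇒ p(1) = (1-p)(4) ⇒ p = 4/5

(p,q) = (4/5, 1/3)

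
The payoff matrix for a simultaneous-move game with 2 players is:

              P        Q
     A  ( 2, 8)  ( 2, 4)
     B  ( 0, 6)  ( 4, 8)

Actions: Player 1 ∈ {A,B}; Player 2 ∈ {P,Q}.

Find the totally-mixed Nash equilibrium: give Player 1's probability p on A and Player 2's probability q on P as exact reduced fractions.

(p,q) = (1/3, 1/2)

P1 indiff ⇒ q·2+(1-q)·2 = q·0+(1-q)·4 ⇒ q(2) = (1-q)(2) ⇒ q = 1/2
P2 indiff ⇒ p·8+(1-p)·6 = p·4+(1-p)·8 ⇒ p(4) = (1-p)(2) ⇒ p = 1/3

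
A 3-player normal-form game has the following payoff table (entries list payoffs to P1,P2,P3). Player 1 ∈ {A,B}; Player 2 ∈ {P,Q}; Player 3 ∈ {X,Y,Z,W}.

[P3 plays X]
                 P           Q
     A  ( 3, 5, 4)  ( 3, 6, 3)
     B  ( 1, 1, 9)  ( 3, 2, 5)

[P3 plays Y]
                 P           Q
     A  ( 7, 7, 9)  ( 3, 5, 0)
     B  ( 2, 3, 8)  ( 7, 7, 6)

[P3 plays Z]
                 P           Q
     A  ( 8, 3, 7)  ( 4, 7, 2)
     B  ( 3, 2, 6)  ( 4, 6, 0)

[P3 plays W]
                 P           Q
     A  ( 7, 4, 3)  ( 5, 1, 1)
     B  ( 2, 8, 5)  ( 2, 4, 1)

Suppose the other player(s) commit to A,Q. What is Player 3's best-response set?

u_3(X vs A,Q) = 3
u_3(Y vs A,Q) = 0
u_3(Z vs A,Q) = 2
u_3(W vs A,Q) = 1
max payoff 3 at {X}

argmax u_3 = {X}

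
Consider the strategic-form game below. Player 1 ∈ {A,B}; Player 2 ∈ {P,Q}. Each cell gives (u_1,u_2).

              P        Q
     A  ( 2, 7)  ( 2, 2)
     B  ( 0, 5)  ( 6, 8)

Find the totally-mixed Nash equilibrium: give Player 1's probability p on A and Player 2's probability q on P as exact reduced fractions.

P1 indiff ⇒ q·2+(1-q)·2 = q·0+(1-q)·6 ⇒ q(2) = (1-q)(4) ⇒ q = 2/3
P2 indiff ⇒ p·7+(1-p)·5 = p·2+(1-p)·8 ⇒ p(5) = (1-p)(3) ⇒ p = 3/8

P1 mixes 3/8 on A; P2 mixes 2/3 on P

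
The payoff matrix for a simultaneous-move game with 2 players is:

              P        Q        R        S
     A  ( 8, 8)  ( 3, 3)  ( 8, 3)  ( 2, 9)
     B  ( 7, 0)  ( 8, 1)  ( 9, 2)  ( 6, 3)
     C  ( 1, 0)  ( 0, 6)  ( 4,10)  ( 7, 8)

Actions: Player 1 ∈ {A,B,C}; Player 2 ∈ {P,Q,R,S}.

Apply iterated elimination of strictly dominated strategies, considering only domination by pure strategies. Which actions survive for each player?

Remaining: P1:{B,C} P2:{R,S}

P2 drop P (S beats it: A:9>8 B:3>0 C:8>0)
P1 drop A (B beats it: Q:8>3 R:9>8 S:6>2)
P2 drop Q (R beats it: B:2>1 C:10>6)
P1→{B,C} P2→{R,S}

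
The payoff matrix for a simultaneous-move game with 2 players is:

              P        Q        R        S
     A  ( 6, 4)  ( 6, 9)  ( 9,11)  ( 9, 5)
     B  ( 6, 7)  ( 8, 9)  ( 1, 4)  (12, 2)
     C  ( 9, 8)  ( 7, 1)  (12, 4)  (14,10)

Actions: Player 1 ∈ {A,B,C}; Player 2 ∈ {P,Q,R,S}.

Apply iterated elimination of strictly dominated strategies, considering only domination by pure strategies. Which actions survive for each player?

Remaining: P1:{B,C} P2:{P,Q,S}

P1 drop A (C beats it: P:9>6 Q:7>6 R:12>9 S:14>9)
P2 drop R (P beats it: B:7>4 C:8>4)
P1→{B,C} P2→{P,Q,S}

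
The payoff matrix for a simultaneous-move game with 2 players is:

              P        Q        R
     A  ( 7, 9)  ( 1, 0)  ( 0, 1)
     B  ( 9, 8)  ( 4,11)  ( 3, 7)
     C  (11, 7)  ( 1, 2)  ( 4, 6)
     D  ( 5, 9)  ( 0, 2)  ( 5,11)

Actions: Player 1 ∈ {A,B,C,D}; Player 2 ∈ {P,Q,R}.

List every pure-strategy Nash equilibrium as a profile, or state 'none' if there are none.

(A,P): not NE [P1→C gives 11>7]
(A,Q): not NE [P1→B gives 4>1; P2→P gives 9>0]
(A,R): not NE [P1→D gives 5>0; P2→P gives 9>1]
(B,P): not NE [P1→C gives 11>9; P2→Q gives 11>8]
(B,Q): NE
(B,R): not NE [P1→D gives 5>3; P2→Q gives 11>7]
(C,P): NE
(C,Q): not NE [P1→B gives 4>1; P2→P gives 7>2]
(C,R): not NE [P1→D gives 5>4; P2→P gives 7>6]
(D,P): not NE [P1→C gives 11>5; P2→R gives 11>9]
(D,Q): not NE [P1→B gives 4>0; P2→R gives 11>2]
(D,R): NE

PSNE = {(B,Q), (C,P), (D,R)}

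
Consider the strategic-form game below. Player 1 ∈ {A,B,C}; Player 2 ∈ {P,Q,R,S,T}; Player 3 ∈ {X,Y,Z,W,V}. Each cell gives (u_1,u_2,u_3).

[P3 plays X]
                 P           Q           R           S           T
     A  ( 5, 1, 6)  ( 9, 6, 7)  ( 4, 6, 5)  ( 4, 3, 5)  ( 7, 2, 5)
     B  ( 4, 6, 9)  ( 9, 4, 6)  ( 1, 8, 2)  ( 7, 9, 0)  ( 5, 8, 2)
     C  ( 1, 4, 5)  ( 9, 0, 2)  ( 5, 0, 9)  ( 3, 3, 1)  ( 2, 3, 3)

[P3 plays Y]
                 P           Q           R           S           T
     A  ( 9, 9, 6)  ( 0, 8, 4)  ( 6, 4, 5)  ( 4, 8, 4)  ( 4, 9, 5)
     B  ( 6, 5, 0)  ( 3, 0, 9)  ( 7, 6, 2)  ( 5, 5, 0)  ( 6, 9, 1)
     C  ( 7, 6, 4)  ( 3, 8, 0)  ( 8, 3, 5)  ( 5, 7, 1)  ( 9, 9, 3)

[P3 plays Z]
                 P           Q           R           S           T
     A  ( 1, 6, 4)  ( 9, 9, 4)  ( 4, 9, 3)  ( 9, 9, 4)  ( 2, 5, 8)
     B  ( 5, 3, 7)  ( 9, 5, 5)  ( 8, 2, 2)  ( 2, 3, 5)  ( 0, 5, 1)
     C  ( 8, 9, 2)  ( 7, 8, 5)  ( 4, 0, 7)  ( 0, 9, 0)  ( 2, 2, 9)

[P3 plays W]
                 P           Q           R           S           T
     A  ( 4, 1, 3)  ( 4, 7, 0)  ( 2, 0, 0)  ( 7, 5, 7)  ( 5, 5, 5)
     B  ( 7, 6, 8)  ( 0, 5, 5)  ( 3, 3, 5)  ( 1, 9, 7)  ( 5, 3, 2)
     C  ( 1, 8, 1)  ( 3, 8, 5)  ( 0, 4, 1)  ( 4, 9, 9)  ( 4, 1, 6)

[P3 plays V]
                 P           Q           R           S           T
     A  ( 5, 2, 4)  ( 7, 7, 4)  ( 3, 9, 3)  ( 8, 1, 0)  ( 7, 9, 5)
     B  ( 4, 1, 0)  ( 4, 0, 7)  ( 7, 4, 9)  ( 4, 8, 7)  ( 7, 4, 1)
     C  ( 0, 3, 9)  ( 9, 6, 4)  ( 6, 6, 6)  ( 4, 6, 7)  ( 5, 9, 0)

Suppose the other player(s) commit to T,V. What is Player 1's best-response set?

BR_1 = {A,B}

u_1(A vs T,V) = 7
u_1(B vs T,V) = 7
u_1(C vs T,V) = 5
max payoff 7 at {A,B}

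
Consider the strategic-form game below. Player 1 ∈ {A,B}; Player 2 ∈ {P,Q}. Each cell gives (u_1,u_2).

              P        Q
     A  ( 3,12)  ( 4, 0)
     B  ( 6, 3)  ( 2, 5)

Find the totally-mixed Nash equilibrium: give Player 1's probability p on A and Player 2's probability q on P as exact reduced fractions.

(p,q) = (1/7, 2/5)

P1 indiff ⇒ q·3+(1-q)·4 = q·6+(1-q)·2 ⇒ q(-3) = (1-q)(-2) ⇒ q = 2/5
P2 indiff ⇒ p·12+(1-p)·3 = p·0+(1-p)·5 ⇒ p(12) = (1-p)(2) ⇒ p = 1/7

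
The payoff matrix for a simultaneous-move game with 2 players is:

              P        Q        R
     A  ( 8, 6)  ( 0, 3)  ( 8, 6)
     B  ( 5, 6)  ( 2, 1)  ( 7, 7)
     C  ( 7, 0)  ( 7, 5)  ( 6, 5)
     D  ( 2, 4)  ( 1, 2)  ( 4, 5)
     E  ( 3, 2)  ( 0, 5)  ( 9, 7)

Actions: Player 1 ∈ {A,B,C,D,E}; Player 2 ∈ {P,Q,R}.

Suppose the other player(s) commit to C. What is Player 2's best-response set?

u_2(P vs C) = 0
u_2(Q vs C) = 5
u_2(R vs C) = 5
max payoff 5 at {Q,R}

argmax u_2 = {Q,R}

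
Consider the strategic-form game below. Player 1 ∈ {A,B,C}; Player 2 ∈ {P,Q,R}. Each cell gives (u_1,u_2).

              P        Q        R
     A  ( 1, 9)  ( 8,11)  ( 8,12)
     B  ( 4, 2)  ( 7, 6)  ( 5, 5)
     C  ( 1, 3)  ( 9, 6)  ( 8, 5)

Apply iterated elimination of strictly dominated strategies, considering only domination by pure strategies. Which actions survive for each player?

P2 drop P (Q beats it: A:11>9 B:6>2 C:6>3)
P1 drop B (A beats it: Q:8>7 R:8>5)
P1→{A,C} P2→{Q,R}

IESDS → P1:{A,C} P2:{Q,R}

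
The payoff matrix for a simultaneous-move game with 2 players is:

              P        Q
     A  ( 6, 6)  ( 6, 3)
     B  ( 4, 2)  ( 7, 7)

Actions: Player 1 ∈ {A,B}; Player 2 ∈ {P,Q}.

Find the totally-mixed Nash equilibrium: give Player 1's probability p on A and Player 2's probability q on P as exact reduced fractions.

P1 indiff ⇒ q·6+(1-q)·6 = q·4+(1-q)·7 ⇒ q(2) = (1-q)(1) ⇒ q = 1/3
P2 indiff ⇒ p·6+(1-p)·2 = p·3+(1-p)·7 ⇒ p(3) = (1-p)(5) ⇒ p = 5/8

P1 mixes 5/8 on A; P2 mixes 1/3 on P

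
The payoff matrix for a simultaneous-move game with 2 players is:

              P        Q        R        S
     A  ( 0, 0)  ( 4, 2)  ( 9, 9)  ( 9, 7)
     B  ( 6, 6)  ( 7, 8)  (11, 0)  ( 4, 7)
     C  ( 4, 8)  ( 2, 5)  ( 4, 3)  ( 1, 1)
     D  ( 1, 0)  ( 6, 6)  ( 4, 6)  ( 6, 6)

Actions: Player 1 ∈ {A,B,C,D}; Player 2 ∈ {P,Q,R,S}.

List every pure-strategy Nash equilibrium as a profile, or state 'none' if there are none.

(A,P): not NE [P1→B gives 6>0; P2→R gives 9>0]
(A,Q): not NE [P1→B gives 7>4; P2→R gives 9>2]
(A,R): not NE [P1→B gives 11>9]
(A,S): not NE [P2→R gives 9>7]
(B,P): not NE [P2→Q gives 8>6]
(B,Q): NE
(B,R): not NE [P2→Q gives 8>0]
(B,S): not NE [P1→A gives 9>4; P2→Q gives 8>7]
(C,P): not NE [P1→B gives 6>4]
(C,Q): not NE [P1→B gives 7>2; P2→P gives 8>5]
(C,R): not NE [P1→B gives 11>4; P2→P gives 8>3]
(C,S): not NE [P1→A gives 9>1; P2→P gives 8>1]
(D,P): not NE [P1→B gives 6>1; P2→S gives 6>0]
(D,Q): not NE [P1→B gives 7>6]
(D,R): not NE [P1→B gives 11>4]
(D,S): not NE [P1→A gives 9>6]

NE set: (B,Q)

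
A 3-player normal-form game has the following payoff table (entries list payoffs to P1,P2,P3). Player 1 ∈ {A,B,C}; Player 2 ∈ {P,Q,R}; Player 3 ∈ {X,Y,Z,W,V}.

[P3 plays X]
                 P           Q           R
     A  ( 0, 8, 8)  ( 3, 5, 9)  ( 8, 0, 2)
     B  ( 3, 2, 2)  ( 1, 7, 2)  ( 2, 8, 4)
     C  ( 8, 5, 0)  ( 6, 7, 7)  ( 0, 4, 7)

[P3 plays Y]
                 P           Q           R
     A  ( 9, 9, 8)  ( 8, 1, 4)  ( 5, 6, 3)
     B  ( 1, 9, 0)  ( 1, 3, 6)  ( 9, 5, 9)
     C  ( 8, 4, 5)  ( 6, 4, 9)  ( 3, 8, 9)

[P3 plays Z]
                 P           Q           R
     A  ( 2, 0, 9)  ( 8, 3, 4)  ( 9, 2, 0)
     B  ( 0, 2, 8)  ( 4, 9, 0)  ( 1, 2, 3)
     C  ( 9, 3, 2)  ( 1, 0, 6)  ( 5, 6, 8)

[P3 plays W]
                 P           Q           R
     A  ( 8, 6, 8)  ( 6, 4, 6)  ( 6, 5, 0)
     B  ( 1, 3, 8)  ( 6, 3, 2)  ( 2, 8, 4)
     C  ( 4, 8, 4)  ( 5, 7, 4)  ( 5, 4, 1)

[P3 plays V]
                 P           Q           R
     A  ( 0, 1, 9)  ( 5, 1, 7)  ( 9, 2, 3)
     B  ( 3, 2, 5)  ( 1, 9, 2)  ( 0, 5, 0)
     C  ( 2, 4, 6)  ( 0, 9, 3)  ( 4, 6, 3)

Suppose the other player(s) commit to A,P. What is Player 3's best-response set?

BR_3 = {Z,V}

u_3(X vs A,P) = 8
u_3(Y vs A,P) = 8
u_3(Z vs A,P) = 9
u_3(W vs A,P) = 8
u_3(V vs A,P) = 9
max payoff 9 at {Z,V}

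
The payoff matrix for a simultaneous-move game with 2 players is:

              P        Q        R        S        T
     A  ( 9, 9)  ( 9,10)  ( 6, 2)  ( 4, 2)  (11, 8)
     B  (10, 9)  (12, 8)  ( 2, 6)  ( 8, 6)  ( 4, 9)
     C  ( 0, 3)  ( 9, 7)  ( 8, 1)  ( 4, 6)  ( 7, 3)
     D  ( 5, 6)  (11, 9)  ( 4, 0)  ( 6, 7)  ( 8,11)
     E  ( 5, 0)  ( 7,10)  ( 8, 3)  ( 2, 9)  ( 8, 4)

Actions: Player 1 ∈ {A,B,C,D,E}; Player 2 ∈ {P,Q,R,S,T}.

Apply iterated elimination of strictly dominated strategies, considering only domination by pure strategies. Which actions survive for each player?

Remaining: P1:{A,B,D} P2:{P,Q,T}

P2 drop R (Q beats it: A:10>2 B:8>6 C:7>1 D:9>0 E:10>3)
P1 drop C (D beats it: P:5>0 Q:11>9 S:6>4 T:8>7)
P1 drop E (A beats it: P:9>5 Q:9>7 S:4>2 T:11>8)
P2 drop S (Q beats it: A:10>2 B:8>6 D:9>7)
P1→{A,B,D} P2→{P,Q,T}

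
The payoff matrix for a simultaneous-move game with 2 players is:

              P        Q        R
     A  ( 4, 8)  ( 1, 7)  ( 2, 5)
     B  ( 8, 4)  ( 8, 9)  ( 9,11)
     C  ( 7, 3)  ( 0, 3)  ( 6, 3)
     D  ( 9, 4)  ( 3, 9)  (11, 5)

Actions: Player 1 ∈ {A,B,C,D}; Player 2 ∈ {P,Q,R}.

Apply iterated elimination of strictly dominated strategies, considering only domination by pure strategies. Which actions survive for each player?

Remaining: P1:{B,D} P2:{Q,R}

P1 drop A (B beats it: P:8>4 Q:8>1 R:9>2)
P1 drop C (B beats it: P:8>7 Q:8>0 R:9>6)
P2 drop P (Q beats it: B:9>4 D:9>4)
P1→{B,D} P2→{Q,R}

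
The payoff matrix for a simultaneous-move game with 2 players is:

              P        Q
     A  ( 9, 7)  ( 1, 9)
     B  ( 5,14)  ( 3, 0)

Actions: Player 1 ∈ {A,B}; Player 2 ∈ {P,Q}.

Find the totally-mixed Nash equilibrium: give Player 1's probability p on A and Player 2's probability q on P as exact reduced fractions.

P1 indiff ⇒ q·9+(1-q)·1 = q·5+(1-q)·3 ⇒ q(4) = (1-q)(2) ⇒ q = 1/3
P2 indiff ⇒ p·7+(1-p)·14 = p·9+(1-p)·0 ⇒ p(-2) = (1-p)(-14) ⇒ p = 7/8

(p,q) = (7/8, 1/3)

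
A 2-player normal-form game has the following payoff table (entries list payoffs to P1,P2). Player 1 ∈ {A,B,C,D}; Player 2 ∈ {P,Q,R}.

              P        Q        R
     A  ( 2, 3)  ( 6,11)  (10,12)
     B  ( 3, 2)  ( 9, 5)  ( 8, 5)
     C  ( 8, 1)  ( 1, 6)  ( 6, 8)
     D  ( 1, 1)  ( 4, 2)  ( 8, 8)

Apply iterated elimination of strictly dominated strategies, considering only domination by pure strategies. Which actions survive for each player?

P1 drop D (A beats it: P:2>1 Q:6>4 R:10>8)
P2 drop P (Q beats it: A:11>3 B:5>2 C:6>1)
P1 drop C (A beats it: Q:6>1 R:10>6)
P1→{A,B} P2→{Q,R}

IESDS → P1:{A,B} P2:{Q,R}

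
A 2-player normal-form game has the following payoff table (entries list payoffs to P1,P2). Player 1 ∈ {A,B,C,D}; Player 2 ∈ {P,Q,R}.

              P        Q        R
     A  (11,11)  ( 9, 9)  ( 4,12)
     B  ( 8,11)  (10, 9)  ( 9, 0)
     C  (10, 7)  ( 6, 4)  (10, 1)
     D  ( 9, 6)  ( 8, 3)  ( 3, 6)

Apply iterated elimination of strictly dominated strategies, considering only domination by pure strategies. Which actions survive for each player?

P1 drop D (A beats it: P:11>9 Q:9>8 R:4>3)
P2 drop Q (P beats it: A:11>9 B:11>9 C:7>4)
P1 drop B (C beats it: P:10>8 R:10>9)
P1→{A,C} P2→{P,R}

IESDS → P1:{A,C} P2:{P,R}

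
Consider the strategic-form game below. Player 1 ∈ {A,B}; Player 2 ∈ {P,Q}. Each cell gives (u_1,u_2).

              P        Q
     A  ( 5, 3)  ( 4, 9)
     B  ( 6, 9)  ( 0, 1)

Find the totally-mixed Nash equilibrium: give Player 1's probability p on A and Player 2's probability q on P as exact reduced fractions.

P1 mixes 4/7 on A; P2 mixes 4/5 on P

P1 indiff ⇒ q·5+(1-q)·4 = q·6+(1-q)·0 ⇒ q(-1) = (1-q)(-4) ⇒ q = 4/5
P2 indiff ⇒ p·3+(1-p)·9 = p·9+(1-p)·1 ⇒ p(-6) = (1-p)(-8) ⇒ p = 4/7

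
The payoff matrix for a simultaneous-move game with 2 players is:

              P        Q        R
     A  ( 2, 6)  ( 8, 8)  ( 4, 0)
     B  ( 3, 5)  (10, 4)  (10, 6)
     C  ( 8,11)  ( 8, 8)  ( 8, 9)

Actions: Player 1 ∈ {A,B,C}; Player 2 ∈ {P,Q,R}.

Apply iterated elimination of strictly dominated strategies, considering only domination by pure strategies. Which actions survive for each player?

P1 drop A (B beats it: P:3>2 Q:10>8 R:10>4)
P2 drop Q (P beats it: B:5>4 C:11>8)
P1→{B,C} P2→{P,R}

Remaining: P1:{B,C} P2:{P,R}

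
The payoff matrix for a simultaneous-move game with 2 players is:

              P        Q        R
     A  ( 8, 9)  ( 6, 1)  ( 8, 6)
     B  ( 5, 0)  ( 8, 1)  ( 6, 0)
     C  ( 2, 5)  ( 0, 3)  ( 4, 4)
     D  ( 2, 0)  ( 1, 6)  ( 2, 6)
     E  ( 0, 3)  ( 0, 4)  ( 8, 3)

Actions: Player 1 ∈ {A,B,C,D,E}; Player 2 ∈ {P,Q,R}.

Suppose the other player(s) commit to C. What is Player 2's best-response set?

argmax u_2 = {P}

u_2(P vs C) = 5
u_2(Q vs C) = 3
u_2(R vs C) = 4
max payoff 5 at {P}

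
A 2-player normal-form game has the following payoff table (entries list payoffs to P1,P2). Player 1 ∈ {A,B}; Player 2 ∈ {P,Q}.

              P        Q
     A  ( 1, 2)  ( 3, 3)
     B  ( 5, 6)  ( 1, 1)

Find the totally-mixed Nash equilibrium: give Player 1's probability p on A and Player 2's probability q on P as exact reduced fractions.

(p,q) = (5/6, 1/3)

P1 indiff ⇒ q·1+(1-q)·3 = q·5+(1-q)·1 ⇒ q(-4) = (1-q)(-2) ⇒ q = 1/3
P2 indiff ⇒ p·2+(1-p)·6 = p·3+(1-p)·1 ⇒ p(-1) = (1-p)(-5) ⇒ p = 5/6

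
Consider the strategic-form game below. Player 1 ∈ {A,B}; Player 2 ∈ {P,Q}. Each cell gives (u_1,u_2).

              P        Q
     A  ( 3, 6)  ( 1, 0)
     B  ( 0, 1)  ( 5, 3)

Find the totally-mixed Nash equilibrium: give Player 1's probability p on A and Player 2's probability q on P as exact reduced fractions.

P1 indiff ⇒ q·3+(1-q)·1 = q·0+(1-q)·5 ⇒ q(3) = (1-q)(4) ⇒ q = 4/7
P2 indiff ⇒ p·6+(1-p)·1 = p·0+(1-p)·3 ⇒ p(6) = (1-p)(2) ⇒ p = 1/4

P1 mixes 1/4 on A; P2 mixes 4/7 on P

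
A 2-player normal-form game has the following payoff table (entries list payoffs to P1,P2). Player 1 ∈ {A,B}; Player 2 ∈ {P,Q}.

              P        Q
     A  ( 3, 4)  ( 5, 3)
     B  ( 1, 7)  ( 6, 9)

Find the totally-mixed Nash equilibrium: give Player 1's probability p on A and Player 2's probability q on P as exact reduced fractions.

(p,q) = (2/3, 1/3)

P1 indiff ⇒ q·3+(1-q)·5 = q·1+(1-q)·6 ⇒ q(2) = (1-q)(1) ⇒ q = 1/3
P2 indiff ⇒ p·4+(1-p)·7 = p·3+(1-p)·9 ⇒ p(1) = (1-p)(2) ⇒ p = 2/3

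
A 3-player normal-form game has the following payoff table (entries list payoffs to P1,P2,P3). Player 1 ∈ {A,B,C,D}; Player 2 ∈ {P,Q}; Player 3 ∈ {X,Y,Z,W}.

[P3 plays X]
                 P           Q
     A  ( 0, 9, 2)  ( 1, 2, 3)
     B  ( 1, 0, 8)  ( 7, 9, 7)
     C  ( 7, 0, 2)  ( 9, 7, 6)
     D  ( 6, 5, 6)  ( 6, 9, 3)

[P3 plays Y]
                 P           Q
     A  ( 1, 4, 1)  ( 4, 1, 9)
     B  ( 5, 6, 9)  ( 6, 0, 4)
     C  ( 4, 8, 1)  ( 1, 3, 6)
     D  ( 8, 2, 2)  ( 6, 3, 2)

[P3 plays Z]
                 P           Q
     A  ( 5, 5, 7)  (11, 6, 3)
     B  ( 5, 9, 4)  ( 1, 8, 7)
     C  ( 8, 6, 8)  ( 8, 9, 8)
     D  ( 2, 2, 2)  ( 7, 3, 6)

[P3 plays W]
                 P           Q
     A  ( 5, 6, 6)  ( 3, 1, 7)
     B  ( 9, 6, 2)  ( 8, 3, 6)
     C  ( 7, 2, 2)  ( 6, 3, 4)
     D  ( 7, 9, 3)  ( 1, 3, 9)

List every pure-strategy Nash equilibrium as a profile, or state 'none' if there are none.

Equilibria: none

(A,P,X): not NE [P1→C gives 7>0; P3→Z gives 7>2]
(A,P,Y): not NE [P1→D gives 8>1; P3→Z gives 7>1]
(A,P,Z): not NE [P1→C gives 8>5; P2→Q gives 6>5]
(A,P,W): not NE [P1→B gives 9>5; P3→Z gives 7>6]
(A,Q,X): not NE [P1→C gives 9>1; P2→P gives 9>2; P3→Y gives 9>3]
(A,Q,Y): not NE [P1→D gives 6>4; P2→P gives 4>1]
(A,Q,Z): not NE [P3→Y gives 9>3]
(A,Q,W): not NE [P1→B gives 8>3; P2→P gives 6>1; P3→Y gives 9>7]
(B,P,X): not NE [P1→C gives 7>1; P2→Q gives 9>0; P3→Y gives 9>8]
(B,P,Y): not NE [P1→D gives 8>5]
(B,P,Z): not NE [P1→C gives 8>5; P3→Y gives 9>4]
(B,P,W): not NE [P3→Y gives 9>2]
(B,Q,X): not NE [P1→C gives 9>7]
(B,Q,Y): not NE [P2→P gives 6>0; P3→Z gives 7>4]
(B,Q,Z): not NE [P1→A gives 11>1; P2→P gives 9>8]
(B,Q,W): not NE [P2→P gives 6>3; P3→Z gives 7>6]
(C,P,X): not NE [P2→Q gives 7>0; P3→Z gives 8>2]
(C,P,Y): not NE [P1→D gives 8>4; P3→Z gives 8>1]
(C,P,Z): not NE [P2→Q gives 9>6]
(C,P,W): not NE [P1→B gives 9>7; P2→Q gives 3>2; P3→Z gives 8>2]
(C,Q,X): not NE [P3→Z gives 8>6]
(C,Q,Y): not NE [P1→D gives 6>1; P2→P gives 8>3; P3→Z gives 8>6]
(C,Q,Z): not NE [P1→A gives 11>8]
(C,Q,W): not NE [P1→B gives 8>6; P3→Z gives 8>4]
(D,P,X): not NE [P1→C gives 7>6; P2→Q gives 9>5]
(D,P,Y): not NE [P2→Q gives 3>2; P3→X gives 6>2]
(D,P,Z): not NE [P1→C gives 8>2; P2→Q gives 3>2; P3→X gives 6>2]
(D,P,W): not NE [P1→B gives 9>7; P3→X gives 6>3]
(D,Q,X): not NE [P1→C gives 9>6; P3→W gives 9>3]
(D,Q,Y): not NE [P3→W gives 9>2]
(D,Q,Z): not NE [P1→A gives 11>7; P3→W gives 9>6]
(D,Q,W): not NE [P1→B gives 8>1; P2→P gives 9>3]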